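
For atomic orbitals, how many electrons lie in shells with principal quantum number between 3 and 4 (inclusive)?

Shell n has n² orbitals: 3²=9 + 4²=16 = 25 orbitals.
Two spin states per orbital: 2 × 25 = 50 electrons.

50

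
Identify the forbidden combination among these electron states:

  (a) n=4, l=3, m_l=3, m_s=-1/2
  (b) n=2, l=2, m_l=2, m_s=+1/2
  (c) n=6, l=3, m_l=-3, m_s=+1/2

(b)

(b) has l = 2 ≥ n = 2, violating 0 ≤ l ≤ n−1.
The remaining sets (a), (c) satisfy all four rules.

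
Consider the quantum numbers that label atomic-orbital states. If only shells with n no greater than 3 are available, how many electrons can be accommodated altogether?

28

Total orbitals = 1² + 2² + 3² = 14. Doubling for spin gives 28 electrons.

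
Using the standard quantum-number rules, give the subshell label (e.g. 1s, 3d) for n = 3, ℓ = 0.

ℓ = 0 corresponds to the letter 's', so the subshell is 3s.

3s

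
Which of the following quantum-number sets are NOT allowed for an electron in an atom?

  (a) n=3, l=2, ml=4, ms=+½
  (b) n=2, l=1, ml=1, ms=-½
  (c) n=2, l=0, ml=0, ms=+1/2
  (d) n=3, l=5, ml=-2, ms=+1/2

(a) and (d)

(a) has |ml| = 4 > l = 2, violating −l ≤ ml ≤ l.
(d) has l = 5 ≥ n = 3, violating 0 ≤ l ≤ n−1.
The remaining sets (b), (c) satisfy all four rules.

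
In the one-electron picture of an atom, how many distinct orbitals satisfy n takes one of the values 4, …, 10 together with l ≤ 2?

For each n in the range, tally the orbitals obeying l ≤ 2:
n=4 → 9; n=5 → 9; n=6 → 9; n=7 → 9; n=8 → 9; n=9 → 9; n=10 → 9.
Total orbitals: 9 + 9 + 9 + 9 + 9 + 9 + 9 = 63.

63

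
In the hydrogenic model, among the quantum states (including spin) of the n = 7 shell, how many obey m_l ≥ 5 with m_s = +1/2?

3

With n = 7 the allowed l are 0, 1, …, 6.
Per l-value: l=5 → 1; l=6 → 2.
Orbitals: 1 + 2 = 3. With m_s fixed to a single value there is one state per orbital, giving 3 states.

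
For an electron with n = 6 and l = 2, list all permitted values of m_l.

m_l takes every integer from −l to +l. With l = 2 that gives the 5 values -2, -1, 0, 1, 2.

-2, -1, 0, 1, 2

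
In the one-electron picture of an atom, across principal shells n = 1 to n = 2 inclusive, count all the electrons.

10

Shell n has n² orbitals: 1²=1 + 2²=4 = 5 orbitals.
Two spin states per orbital: 2 × 5 = 10 electrons.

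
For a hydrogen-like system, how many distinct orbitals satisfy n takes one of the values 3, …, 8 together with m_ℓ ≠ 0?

Per-shell orbital counts meeting the constraint:
n=3 → 6; n=4 → 12; n=5 → 20; n=6 → 30; n=7 → 42; n=8 → 56.
Total orbitals: 6 + 12 + 20 + 30 + 42 + 56 = 166.

166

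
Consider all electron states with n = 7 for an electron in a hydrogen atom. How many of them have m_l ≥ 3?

20

The n = 7 shell has l = 0 through 6; check each.
Orbitals with m_l ≥ 3, by l: l=3 → 1; l=4 → 2; l=5 → 3; l=6 → 4.
Orbitals: 1 + 2 + 3 + 4 = 10. Each orbital carries two spin states, so 10 × 2 = 20 states.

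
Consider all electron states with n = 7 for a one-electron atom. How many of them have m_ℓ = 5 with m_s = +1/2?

2

With n = 7 the allowed ℓ are 0, 1, …, 6.
Contributions: ℓ=5 → 1; ℓ=6 → 1.
Orbitals: 1 + 1 = 2. With m_s fixed to a single value there is one state per orbital, giving 2 states.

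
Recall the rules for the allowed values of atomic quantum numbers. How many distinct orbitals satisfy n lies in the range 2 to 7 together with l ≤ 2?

Count contributing orbitals for each principal shell:
n=2 → 4; n=3 → 9; n=4 → 9; n=5 → 9; n=6 → 9; n=7 → 9.
Total orbitals: 4 + 9 + 9 + 9 + 9 + 9 = 49.

49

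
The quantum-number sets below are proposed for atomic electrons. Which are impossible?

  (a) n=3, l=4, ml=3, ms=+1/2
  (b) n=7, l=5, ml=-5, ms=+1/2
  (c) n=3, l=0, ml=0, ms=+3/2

(a) has l = 4 ≥ n = 3, violating 0 ≤ l ≤ n−1.
(c) has ms = +3/2, but an electron's spin must be ±1/2.
The remaining set (b) satisfies all four rules.

(a) and (c)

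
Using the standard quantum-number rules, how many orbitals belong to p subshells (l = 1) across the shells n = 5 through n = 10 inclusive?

18

A p subshell (l = 1) exists for every n ≥ 2, so shells n = 5, 6, 7, 8, 9, 10 each contribute one — 6 subshells.
Since each p subshell has 2·1+1 = 3 orbitals, the total is 6 × 3 = 18.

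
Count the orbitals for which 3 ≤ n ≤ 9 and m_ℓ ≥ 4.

Go shell by shell, enumerating (ℓ, m_ℓ) with m_ℓ ≥ 4:
n=5 → 1; n=6 → 3; n=7 → 6; n=8 → 10; n=9 → 15.
Total orbitals: 1 + 3 + 6 + 10 + 15 = 35.

35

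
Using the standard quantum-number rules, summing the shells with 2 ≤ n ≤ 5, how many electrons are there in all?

Shell n has n² orbitals: 2²=4 + 3²=9 + 4²=16 + 5²=25 = 54 orbitals.
Two spin states per orbital: 2 × 54 = 108 electrons.

108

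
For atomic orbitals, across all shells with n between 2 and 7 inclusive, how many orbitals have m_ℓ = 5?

3

Count contributing orbitals for each principal shell:
n=6 → 1; n=7 → 2.
Total orbitals: 1 + 2 = 3.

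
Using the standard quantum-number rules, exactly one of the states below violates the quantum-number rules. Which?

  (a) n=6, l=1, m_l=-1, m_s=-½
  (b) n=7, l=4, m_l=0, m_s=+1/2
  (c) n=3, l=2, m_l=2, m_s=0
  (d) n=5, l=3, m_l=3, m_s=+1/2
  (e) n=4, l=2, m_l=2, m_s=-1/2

(c)

(c) has m_s = 0, but an electron's spin must be ±1/2.
The remaining sets (a), (b), (d), (e) satisfy all four rules.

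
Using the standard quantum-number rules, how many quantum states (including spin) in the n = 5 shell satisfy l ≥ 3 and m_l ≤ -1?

14

For n = 5, l ranges over 0 … 4.
Orbitals with l ≥ 3 and m_l ≤ -1, by l: l=3 → 3; l=4 → 4.
Orbitals: 3 + 4 = 7. Each orbital carries two spin states, so 7 × 2 = 14 states.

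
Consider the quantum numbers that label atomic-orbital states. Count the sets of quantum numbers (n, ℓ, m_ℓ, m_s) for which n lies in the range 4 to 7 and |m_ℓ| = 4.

24

Per-shell orbital counts meeting the constraint:
n=5 → 2; n=6 → 4; n=7 → 6.
Orbitals: 2 + 4 + 6 = 12. Including both spin states (m_s = ±1/2) gives 2 × 12 = 24 states.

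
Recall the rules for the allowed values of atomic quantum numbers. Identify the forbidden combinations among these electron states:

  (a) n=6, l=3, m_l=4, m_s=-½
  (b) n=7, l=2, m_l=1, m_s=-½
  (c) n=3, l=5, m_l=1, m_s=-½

(a) and (c)

(a) has |m_l| = 4 > l = 3, violating −l ≤ m_l ≤ l.
(c) has l = 5 ≥ n = 3, violating 0 ≤ l ≤ n−1.
The remaining set (b) satisfies all four rules.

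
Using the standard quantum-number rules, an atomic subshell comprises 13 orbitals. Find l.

l = 6

2l+1 = 13 gives l = 6.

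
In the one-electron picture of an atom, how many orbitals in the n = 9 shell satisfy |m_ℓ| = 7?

With n = 9 the allowed ℓ are 0, 1, …, 8.
The (ℓ, m_ℓ) pairs meeting |m_ℓ| = 7 give: ℓ=7 → 2; ℓ=8 → 2.
Total orbitals: 2 + 2 = 4.

4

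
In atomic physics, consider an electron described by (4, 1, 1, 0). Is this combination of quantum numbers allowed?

Not allowed

The spin quantum number for an electron can only be ms = +1/2 or −1/2; ms = 0 is not one of those.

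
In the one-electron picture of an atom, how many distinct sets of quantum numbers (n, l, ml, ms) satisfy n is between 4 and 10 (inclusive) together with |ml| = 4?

Per-shell orbital counts meeting the constraint:
n=5 → 2; n=6 → 4; n=7 → 6; n=8 → 8; n=9 → 10; n=10 → 12.
Orbitals: 2 + 4 + 6 + 8 + 10 + 12 = 42. Including both spin states (ms = ±1/2) gives 2 × 42 = 84 states.

84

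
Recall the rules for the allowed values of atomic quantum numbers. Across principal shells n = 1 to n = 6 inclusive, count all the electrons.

182

Shell n has n² orbitals: 1²=1 + 2²=4 + 3²=9 + 4²=16 + 5²=25 + 6²=36 = 91 orbitals.
Two spin states per orbital: 2 × 91 = 182 electrons.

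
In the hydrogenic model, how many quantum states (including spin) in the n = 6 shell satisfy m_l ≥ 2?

With n = 6 the allowed l are 0, 1, …, 5.
Contributions: l=2 → 1; l=3 → 2; l=4 → 3; l=5 → 4.
Orbitals: 1 + 2 + 3 + 4 = 10. Each orbital carries two spin states, so 10 × 2 = 20 states.

20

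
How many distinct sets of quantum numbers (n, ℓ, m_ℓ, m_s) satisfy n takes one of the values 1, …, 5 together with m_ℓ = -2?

12

Per-shell orbital counts meeting the constraint:
n=3 → 1; n=4 → 2; n=5 → 3.
Orbitals: 1 + 2 + 3 = 6. Including both spin states (m_s = ±1/2) gives 2 × 6 = 12 states.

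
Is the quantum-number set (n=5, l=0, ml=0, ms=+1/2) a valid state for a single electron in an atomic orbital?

Allowed

n = 5 is a positive integer. l = 0 satisfies 0 ≤ l ≤ n−1 = 4. ml = 0 lies in the range −l … +l (here 0). ms = +1/2 is one of ±1/2.
All four constraints are satisfied.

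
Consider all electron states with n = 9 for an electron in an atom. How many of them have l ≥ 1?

160

With n = 9 the allowed l are 0, 1, …, 8.
Contributions: l=1 → 3; l=2 → 5; l=3 → 7; l=4 → 9; l=5 → 11; l=6 → 13; l=7 → 15; l=8 → 17.
Orbitals: 3 + 5 + 7 + 9 + 11 + 13 + 15 + 17 = 80. Each orbital carries two spin states, so 80 × 2 = 160 states.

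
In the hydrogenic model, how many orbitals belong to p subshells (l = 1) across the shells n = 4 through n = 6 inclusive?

A p subshell (l = 1) exists for every n ≥ 2, so shells n = 4, 5, 6 each contribute one — 3 subshells.
Since each p subshell has 2·1+1 = 3 orbitals, the total is 3 × 3 = 9.

9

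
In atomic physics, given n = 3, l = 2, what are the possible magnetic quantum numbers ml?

ml takes every integer from −l to +l. With l = 2 that gives the 5 values -2, -1, 0, 1, 2.

-2, -1, 0, 1, 2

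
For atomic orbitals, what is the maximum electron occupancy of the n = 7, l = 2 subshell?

A subshell with l = 2 has 2l+1 = 5 orbitals, each holding 2 electrons (spin ±1/2), so 5 × 2 = 10.

10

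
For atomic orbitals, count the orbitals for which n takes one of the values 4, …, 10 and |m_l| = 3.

Treat each shell separately and count matching orbitals:
n=4 → 2; n=5 → 4; n=6 → 6; n=7 → 8; n=8 → 10; n=9 → 12; n=10 → 14.
Total orbitals: 2 + 4 + 6 + 8 + 10 + 12 + 14 = 56.

56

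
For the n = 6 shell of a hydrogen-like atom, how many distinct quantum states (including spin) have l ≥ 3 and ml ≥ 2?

18

With n = 6 the allowed l are 0, 1, …, 5.
Orbitals with l ≥ 3 and ml ≥ 2, by l: l=3 → 2; l=4 → 3; l=5 → 4.
Orbitals: 2 + 3 + 4 = 9. Each orbital carries two spin states, so 9 × 2 = 18 states.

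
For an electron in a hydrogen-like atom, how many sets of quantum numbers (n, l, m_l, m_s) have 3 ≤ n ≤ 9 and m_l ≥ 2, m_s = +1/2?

84

Go shell by shell, enumerating (l, m_l) with m_l ≥ 2:
n=3 → 1; n=4 → 3; n=5 → 6; n=6 → 10; n=7 → 15; n=8 → 21; n=9 → 28.
Orbitals: 1 + 3 + 6 + 10 + 15 + 21 + 28 = 84. With m_s fixed to +1/2 there is one state per orbital, so 84 states.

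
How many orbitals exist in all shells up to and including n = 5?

55

Total orbitals = 1² + 2² + 3² + 4² + 5² = 55.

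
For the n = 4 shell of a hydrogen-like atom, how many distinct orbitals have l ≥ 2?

Contributions: l=2 → 5; l=3 → 7.
Total orbitals: 5 + 7 = 12.

12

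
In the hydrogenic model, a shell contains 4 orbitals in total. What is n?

n² = 4 ⇒ n = 2.

n = 2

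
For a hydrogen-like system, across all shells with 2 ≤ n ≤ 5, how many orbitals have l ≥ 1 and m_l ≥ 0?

Per-shell orbital counts meeting the constraint:
n=2 → 2; n=3 → 5; n=4 → 9; n=5 → 14.
Total orbitals: 2 + 5 + 9 + 14 = 30.

30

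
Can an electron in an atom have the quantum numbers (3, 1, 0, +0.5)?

n = 3 is a positive integer. l = 1 satisfies 0 ≤ l ≤ n−1 = 2. m_l = 0 lies in the range −l … +l (here −1 … 1). m_s = +1/2 is one of ±1/2.
All four constraints are satisfied.

Valid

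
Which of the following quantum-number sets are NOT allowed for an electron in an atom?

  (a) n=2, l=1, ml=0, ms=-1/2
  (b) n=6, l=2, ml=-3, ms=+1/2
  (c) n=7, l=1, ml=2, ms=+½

(b) and (c)

(b) has |ml| = 3 > l = 2, violating −l ≤ ml ≤ l.
(c) has |ml| = 2 > l = 1, violating −l ≤ ml ≤ l.
The remaining set (a) satisfies all four rules.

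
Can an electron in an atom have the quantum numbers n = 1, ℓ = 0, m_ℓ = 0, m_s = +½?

Valid

n = 1 is a positive integer. ℓ = 0 satisfies 0 ≤ ℓ ≤ n−1 = 0. m_ℓ = 0 lies in the range −ℓ … +ℓ (here 0). m_s = +1/2 is one of ±1/2.
All four constraints are satisfied.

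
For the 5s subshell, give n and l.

n = 5, l = 0

The leading integer gives n = 5; the letter 's' means l = 0.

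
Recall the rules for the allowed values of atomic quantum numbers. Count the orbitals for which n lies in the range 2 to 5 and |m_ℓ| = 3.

Count contributing orbitals for each principal shell:
n=4 → 2; n=5 → 4.
Total orbitals: 2 + 4 = 6.

6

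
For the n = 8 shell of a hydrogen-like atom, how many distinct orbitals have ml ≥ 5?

With n = 8 the allowed l are 0, 1, …, 7.
The (l, ml) pairs meeting ml ≥ 5 give: l=5 → 1; l=6 → 2; l=7 → 3.
Total orbitals: 1 + 2 + 3 = 6.

6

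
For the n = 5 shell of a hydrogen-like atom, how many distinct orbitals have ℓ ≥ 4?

The (ℓ, m_ℓ) pairs meeting ℓ ≥ 4 give: ℓ=4 → 9.
Total orbitals: 9.

9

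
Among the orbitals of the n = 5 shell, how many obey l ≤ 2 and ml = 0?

3

Go through l = 0, …, 4 (the values permitted for n = 5).
Orbitals with l ≤ 2 and ml = 0, by l: l=0 → 1; l=1 → 1; l=2 → 1.
Total orbitals: 1 + 1 + 1 = 3.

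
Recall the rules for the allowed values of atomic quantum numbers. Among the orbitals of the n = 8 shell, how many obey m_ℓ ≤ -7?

Go through ℓ = 0, …, 7 (the values permitted for n = 8).
Per ℓ-value: ℓ=7 → 1.
Total orbitals: 1.

1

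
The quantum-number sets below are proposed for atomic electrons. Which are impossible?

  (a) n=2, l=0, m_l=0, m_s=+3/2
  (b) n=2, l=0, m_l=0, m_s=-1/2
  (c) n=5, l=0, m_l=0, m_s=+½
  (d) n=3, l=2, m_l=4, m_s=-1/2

(a) and (d)

(a) has m_s = +3/2, but an electron's spin must be ±1/2.
(d) has |m_l| = 4 > l = 2, violating −l ≤ m_l ≤ l.
The remaining sets (b), (c) satisfy all four rules.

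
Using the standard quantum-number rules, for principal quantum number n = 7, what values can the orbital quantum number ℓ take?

ℓ is an integer with 0 ≤ ℓ ≤ n−1, so for n = 7: ℓ = 0, 1, 2, 3, 4, 5, 6.

0, 1, 2, 3, 4, 5, 6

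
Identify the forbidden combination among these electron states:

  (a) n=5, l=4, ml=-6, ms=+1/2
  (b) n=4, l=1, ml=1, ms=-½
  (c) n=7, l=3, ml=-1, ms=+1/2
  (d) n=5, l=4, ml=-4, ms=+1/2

(a)

(a) has |ml| = 6 > l = 4, violating −l ≤ ml ≤ l.
The remaining sets (b), (c), (d) satisfy all four rules.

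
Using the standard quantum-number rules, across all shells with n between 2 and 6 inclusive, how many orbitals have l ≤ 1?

Per-shell orbital counts meeting the constraint:
n=2 → 4; n=3 → 4; n=4 → 4; n=5 → 4; n=6 → 4.
Total orbitals: 4 + 4 + 4 + 4 + 4 = 20.

20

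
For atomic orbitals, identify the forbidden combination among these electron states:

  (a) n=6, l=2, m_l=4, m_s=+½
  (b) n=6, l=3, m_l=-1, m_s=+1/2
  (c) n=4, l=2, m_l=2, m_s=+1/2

(a) has |m_l| = 4 > l = 2, violating −l ≤ m_l ≤ l.
The remaining sets (b), (c) satisfy all four rules.

(a)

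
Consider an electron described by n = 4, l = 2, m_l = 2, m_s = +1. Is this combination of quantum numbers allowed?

The spin quantum number for an electron can only be m_s = +1/2 or −1/2; m_s = +1 is not one of those.

Invalid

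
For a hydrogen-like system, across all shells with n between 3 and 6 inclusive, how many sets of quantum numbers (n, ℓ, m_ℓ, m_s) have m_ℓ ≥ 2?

Per-shell orbital counts meeting the constraint:
n=3 → 1; n=4 → 3; n=5 → 6; n=6 → 10.
Orbitals: 1 + 3 + 6 + 10 = 20. Including both spin states (m_s = ±1/2) gives 2 × 20 = 40 states.

40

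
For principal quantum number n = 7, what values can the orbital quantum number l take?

l is an integer with 0 ≤ l ≤ n−1, so for n = 7: l = 0, 1, 2, 3, 4, 5, 6.

0, 1, 2, 3, 4, 5, 6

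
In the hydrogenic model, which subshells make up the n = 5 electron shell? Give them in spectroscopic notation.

For n = 5, ℓ runs from 0 to 4. In spectroscopic notation ℓ = 0,1,2,… ↔ s,p,d,f,g,h,i, so the subshells are 5s, 5p, 5d, 5f, 5g.

5s, 5p, 5d, 5f, 5g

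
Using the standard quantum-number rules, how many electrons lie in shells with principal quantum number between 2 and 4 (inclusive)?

Shell n has n² orbitals: 2²=4 + 3²=9 + 4²=16 = 29 orbitals.
Two spin states per orbital: 2 × 29 = 58 electrons.

58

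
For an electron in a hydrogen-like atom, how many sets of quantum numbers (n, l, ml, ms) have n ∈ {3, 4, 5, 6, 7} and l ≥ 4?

Go shell by shell, enumerating (l, ml) with l ≥ 4:
n=5 → 9; n=6 → 20; n=7 → 33.
Orbitals: 9 + 20 + 33 = 62. Including both spin states (ms = ±1/2) gives 2 × 62 = 124 states.

124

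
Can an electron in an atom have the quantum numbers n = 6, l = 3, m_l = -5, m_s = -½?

No

The magnetic quantum number must satisfy −l ≤ m_l ≤ l. With l = 3, m_l can only be -3, -2, -1, 0, 1, 2, 3, so m_l = -5 is forbidden.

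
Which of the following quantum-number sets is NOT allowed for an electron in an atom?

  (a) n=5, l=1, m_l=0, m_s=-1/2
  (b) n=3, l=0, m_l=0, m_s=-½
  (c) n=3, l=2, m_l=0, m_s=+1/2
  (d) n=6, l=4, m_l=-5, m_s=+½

(d) has |m_l| = 5 > l = 4, violating −l ≤ m_l ≤ l.
The remaining sets (a), (b), (c) satisfy all four rules.

(d)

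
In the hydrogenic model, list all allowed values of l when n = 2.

l is an integer with 0 ≤ l ≤ n−1, so for n = 2: l = 0, 1.

0, 1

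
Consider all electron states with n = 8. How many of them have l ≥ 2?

120

The n = 8 shell has l = 0 through 7; check each.
Orbitals with l ≥ 2, by l: l=2 → 5; l=3 → 7; l=4 → 9; l=5 → 11; l=6 → 13; l=7 → 15.
Orbitals: 5 + 7 + 9 + 11 + 13 + 15 = 60. Each orbital carries two spin states, so 60 × 2 = 120 states.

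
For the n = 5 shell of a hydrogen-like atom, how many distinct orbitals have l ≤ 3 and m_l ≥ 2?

3

Orbitals with l ≤ 3 and m_l ≥ 2, by l: l=2 → 1; l=3 → 2.
Total orbitals: 1 + 2 = 3.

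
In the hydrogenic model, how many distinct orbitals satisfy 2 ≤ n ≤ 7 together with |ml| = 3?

Go shell by shell, enumerating (l, ml) with |ml| = 3:
n=4 → 2; n=5 → 4; n=6 → 6; n=7 → 8.
Total orbitals: 2 + 4 + 6 + 8 = 20.

20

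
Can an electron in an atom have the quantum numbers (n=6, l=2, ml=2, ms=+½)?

n = 6 is a positive integer. l = 2 satisfies 0 ≤ l ≤ n−1 = 5. ml = 2 lies in the range −l … +l (here −2 … 2). ms = +1/2 is one of ±1/2.
All four constraints are satisfied.

Yes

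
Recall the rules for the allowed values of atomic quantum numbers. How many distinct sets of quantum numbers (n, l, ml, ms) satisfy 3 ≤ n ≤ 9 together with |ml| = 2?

For each n in the range, tally the orbitals obeying |ml| = 2:
n=3 → 2; n=4 → 4; n=5 → 6; n=6 → 8; n=7 → 10; n=8 → 12; n=9 → 14.
Orbitals: 2 + 4 + 6 + 8 + 10 + 12 + 14 = 56. Including both spin states (ms = ±1/2) gives 2 × 56 = 112 states.

112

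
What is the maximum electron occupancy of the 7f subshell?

A subshell with l = 3 has 2l+1 = 7 orbitals, each holding 2 electrons (spin ±1/2), so 7 × 2 = 14.

14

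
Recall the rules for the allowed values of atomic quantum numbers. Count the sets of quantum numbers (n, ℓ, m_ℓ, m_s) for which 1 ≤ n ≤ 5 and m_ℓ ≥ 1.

40

Treat each shell separately and count matching orbitals:
n=2 → 1; n=3 → 3; n=4 → 6; n=5 → 10.
Orbitals: 1 + 3 + 6 + 10 = 20. Including both spin states (m_s = ±1/2) gives 2 × 20 = 40 states.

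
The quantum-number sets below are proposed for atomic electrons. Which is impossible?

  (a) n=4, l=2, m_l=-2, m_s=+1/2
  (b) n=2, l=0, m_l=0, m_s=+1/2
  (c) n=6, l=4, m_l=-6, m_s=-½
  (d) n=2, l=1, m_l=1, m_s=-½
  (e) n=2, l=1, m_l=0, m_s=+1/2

(c) has |m_l| = 6 > l = 4, violating −l ≤ m_l ≤ l.
The remaining sets (a), (b), (d), (e) satisfy all four rules.

(c)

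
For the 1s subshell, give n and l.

n = 1, l = 0

The leading integer gives n = 1; the letter 's' means l = 0.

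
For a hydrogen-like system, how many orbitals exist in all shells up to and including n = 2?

5

Total orbitals = 1² + 2² = 5.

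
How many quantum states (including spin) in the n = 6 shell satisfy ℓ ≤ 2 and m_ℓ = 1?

4

For n = 6, ℓ ranges over 0 … 5.
Orbitals with ℓ ≤ 2 and m_ℓ = 1, by ℓ: ℓ=1 → 1; ℓ=2 → 1.
Orbitals: 1 + 1 = 2. Each orbital carries two spin states, so 2 × 2 = 4 states.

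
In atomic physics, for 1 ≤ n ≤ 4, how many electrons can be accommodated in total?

Total orbitals = 1² + 2² + 3² + 4² = 30. Doubling for spin gives 60 electrons.

60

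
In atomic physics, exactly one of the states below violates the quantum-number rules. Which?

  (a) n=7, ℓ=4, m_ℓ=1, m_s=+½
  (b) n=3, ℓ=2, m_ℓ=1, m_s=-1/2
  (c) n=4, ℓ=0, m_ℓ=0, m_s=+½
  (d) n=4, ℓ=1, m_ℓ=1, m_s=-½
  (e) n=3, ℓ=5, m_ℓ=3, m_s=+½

(e)

(e) has ℓ = 5 ≥ n = 3, violating 0 ≤ ℓ ≤ n−1.
The remaining sets (a), (b), (c), (d) satisfy all four rules.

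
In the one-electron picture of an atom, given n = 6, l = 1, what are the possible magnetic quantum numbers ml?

-1, 0, 1

ml takes every integer from −l to +l. With l = 1 that gives the 3 values -1, 0, 1.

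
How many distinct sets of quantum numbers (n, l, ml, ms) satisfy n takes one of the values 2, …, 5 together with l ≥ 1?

100

Go shell by shell, enumerating (l, ml) with l ≥ 1:
n=2 → 3; n=3 → 8; n=4 → 15; n=5 → 24.
Orbitals: 3 + 8 + 15 + 24 = 50. Including both spin states (ms = ±1/2) gives 2 × 50 = 100 states.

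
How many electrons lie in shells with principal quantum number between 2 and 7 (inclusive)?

278

Shell n has n² orbitals: 2²=4 + 3²=9 + 4²=16 + 5²=25 + 6²=36 + 7²=49 = 139 orbitals.
Two spin states per orbital: 2 × 139 = 278 electrons.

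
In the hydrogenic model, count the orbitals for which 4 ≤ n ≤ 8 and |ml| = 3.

30

Count contributing orbitals for each principal shell:
n=4 → 2; n=5 → 4; n=6 → 6; n=7 → 8; n=8 → 10.
Total orbitals: 2 + 4 + 6 + 8 + 10 = 30.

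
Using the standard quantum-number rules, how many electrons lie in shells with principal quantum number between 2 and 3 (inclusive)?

26

Shell n has n² orbitals: 2²=4 + 3²=9 = 13 orbitals.
Two spin states per orbital: 2 × 13 = 26 electrons.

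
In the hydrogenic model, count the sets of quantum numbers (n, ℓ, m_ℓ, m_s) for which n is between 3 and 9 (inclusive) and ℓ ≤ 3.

210

Go shell by shell, enumerating (ℓ, m_ℓ) with ℓ ≤ 3:
n=3 → 9; n=4 → 16; n=5 → 16; n=6 → 16; n=7 → 16; n=8 → 16; n=9 → 16.
Orbitals: 9 + 16 + 16 + 16 + 16 + 16 + 16 = 105. Including both spin states (m_s = ±1/2) gives 2 × 105 = 210 states.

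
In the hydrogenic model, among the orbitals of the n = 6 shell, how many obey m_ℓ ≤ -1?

Contributions: ℓ=1 → 1; ℓ=2 → 2; ℓ=3 → 3; ℓ=4 → 4; ℓ=5 → 5.
Total orbitals: 1 + 2 + 3 + 4 + 5 = 15.

15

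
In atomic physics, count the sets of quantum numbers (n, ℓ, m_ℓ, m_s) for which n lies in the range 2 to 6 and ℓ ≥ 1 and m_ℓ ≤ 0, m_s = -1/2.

Count contributing orbitals for each principal shell:
n=2 → 2; n=3 → 5; n=4 → 9; n=5 → 14; n=6 → 20.
Orbitals: 2 + 5 + 9 + 14 + 20 = 50. With m_s fixed to -1/2 there is one state per orbital, so 50 states.

50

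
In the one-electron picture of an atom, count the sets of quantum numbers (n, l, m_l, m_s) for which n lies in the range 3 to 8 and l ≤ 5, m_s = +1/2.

Treat each shell separately and count matching orbitals:
n=3 → 9; n=4 → 16; n=5 → 25; n=6 → 36; n=7 → 36; n=8 → 36.
Orbitals: 9 + 16 + 25 + 36 + 36 + 36 = 158. With m_s fixed to +1/2 there is one state per orbital, so 158 states.

158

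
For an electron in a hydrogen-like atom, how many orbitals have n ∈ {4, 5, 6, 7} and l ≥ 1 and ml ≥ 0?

70

Work shell by shell — for each n, count the (l, ml) pairs that satisfy l ≥ 1 and ml ≥ 0:
n=4 → 9; n=5 → 14; n=6 → 20; n=7 → 27.
Total orbitals: 9 + 14 + 20 + 27 = 70.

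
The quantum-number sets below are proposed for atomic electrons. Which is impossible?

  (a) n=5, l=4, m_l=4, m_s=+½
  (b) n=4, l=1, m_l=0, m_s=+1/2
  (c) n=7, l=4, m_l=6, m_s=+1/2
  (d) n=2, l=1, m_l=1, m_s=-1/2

(c)

(c) has |m_l| = 6 > l = 4, violating −l ≤ m_l ≤ l.
The remaining sets (a), (b), (d) satisfy all four rules.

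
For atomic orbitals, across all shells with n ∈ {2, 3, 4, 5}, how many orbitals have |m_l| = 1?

Treat each shell separately and count matching orbitals:
n=2 → 2; n=3 → 4; n=4 → 6; n=5 → 8.
Total orbitals: 2 + 4 + 6 + 8 = 20.

20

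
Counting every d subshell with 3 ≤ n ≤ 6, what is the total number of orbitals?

A d subshell (ℓ = 2) exists for every n ≥ 3, so shells n = 3, 4, 5, 6 each contribute one — 4 subshells.
Since each d subshell has 2·2+1 = 5 orbitals, the total is 4 × 5 = 20.

20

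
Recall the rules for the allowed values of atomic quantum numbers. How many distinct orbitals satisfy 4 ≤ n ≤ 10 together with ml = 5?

Count contributing orbitals for each principal shell:
n=6 → 1; n=7 → 2; n=8 → 3; n=9 → 4; n=10 → 5.
Total orbitals: 1 + 2 + 3 + 4 + 5 = 15.

15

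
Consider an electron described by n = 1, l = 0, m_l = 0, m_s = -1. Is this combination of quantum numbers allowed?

The spin quantum number for an electron can only be m_s = +1/2 or −1/2; m_s = -1 is not one of those.

Invalid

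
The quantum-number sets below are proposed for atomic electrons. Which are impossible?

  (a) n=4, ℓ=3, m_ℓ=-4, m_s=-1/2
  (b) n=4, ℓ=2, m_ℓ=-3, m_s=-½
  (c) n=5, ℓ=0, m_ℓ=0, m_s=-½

(a) and (b)

(a) has |m_ℓ| = 4 > ℓ = 3, violating −ℓ ≤ m_ℓ ≤ ℓ.
(b) has |m_ℓ| = 3 > ℓ = 2, violating −ℓ ≤ m_ℓ ≤ ℓ.
The remaining set (c) satisfies all four rules.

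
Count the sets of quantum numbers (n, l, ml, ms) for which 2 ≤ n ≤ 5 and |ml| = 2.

For each n in the range, tally the orbitals obeying |ml| = 2:
n=3 → 2; n=4 → 4; n=5 → 6.
Orbitals: 2 + 4 + 6 = 12. Including both spin states (ms = ±1/2) gives 2 × 12 = 24 states.

24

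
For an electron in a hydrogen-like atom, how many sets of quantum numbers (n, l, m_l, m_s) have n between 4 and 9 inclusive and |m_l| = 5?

Go shell by shell, enumerating (l, m_l) with |m_l| = 5:
n=6 → 2; n=7 → 4; n=8 → 6; n=9 → 8.
Orbitals: 2 + 4 + 6 + 8 = 20. Including both spin states (m_s = ±1/2) gives 2 × 20 = 40 states.

40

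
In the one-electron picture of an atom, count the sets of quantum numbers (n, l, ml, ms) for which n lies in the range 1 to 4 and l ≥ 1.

52

Work shell by shell — for each n, count the (l, ml) pairs that satisfy l ≥ 1:
n=2 → 3; n=3 → 8; n=4 → 15.
Orbitals: 3 + 8 + 15 = 26. Including both spin states (ms = ±1/2) gives 2 × 26 = 52 states.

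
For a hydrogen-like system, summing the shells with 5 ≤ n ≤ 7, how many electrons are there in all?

220

Shell n has n² orbitals: 5²=25 + 6²=36 + 7²=49 = 110 orbitals.
Two spin states per orbital: 2 × 110 = 220 electrons.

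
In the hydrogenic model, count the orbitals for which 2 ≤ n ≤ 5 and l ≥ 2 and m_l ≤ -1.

For each n in the range, tally the orbitals obeying l ≥ 2 and m_l ≤ -1:
n=3 → 2; n=4 → 5; n=5 → 9.
Total orbitals: 2 + 5 + 9 = 16.

16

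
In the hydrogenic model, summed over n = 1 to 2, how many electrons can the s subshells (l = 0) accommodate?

An s subshell (l = 0) exists for every n ≥ 1, so shells n = 1, 2 each contribute one — 2 subshells.
Since each s subshell holds 2(2·0+1) = 2 electrons, the total is 2 × 2 = 4.

4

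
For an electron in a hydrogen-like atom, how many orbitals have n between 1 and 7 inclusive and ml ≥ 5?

4

Treat each shell separately and count matching orbitals:
n=6 → 1; n=7 → 3.
Total orbitals: 1 + 3 = 4.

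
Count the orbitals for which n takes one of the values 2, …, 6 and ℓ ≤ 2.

For each n in the range, tally the orbitals obeying ℓ ≤ 2:
n=2 → 4; n=3 → 9; n=4 → 9; n=5 → 9; n=6 → 9.
Total orbitals: 4 + 9 + 9 + 9 + 9 = 40.

40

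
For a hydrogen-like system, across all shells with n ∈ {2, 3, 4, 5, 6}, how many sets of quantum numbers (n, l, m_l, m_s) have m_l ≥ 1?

70

Work shell by shell — for each n, count the (l, m_l) pairs that satisfy m_l ≥ 1:
n=2 → 1; n=3 → 3; n=4 → 6; n=5 → 10; n=6 → 15.
Orbitals: 1 + 3 + 6 + 10 + 15 = 35. Including both spin states (m_s = ±1/2) gives 2 × 35 = 70 states.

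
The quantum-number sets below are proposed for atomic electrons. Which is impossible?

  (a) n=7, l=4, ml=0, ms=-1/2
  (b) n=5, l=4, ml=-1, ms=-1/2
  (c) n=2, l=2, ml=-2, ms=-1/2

(c)

(c) has l = 2 ≥ n = 2, violating 0 ≤ l ≤ n−1.
The remaining sets (a), (b) satisfy all four rules.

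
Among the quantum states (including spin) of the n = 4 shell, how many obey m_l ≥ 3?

The n = 4 shell has l = 0 through 3; check each.
Orbitals with m_l ≥ 3, by l: l=3 → 1.
Orbitals: 1. Each orbital carries two spin states, so 1 × 2 = 2 states.

2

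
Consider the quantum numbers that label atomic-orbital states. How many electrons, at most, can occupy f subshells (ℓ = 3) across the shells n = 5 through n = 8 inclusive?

An f subshell (ℓ = 3) exists for every n ≥ 4, so shells n = 5, 6, 7, 8 each contribute one — 4 subshells.
Since each f subshell holds 2(2·3+1) = 14 electrons, the total is 4 × 14 = 56.

56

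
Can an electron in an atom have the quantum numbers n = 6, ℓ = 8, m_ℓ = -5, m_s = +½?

The orbital quantum number must satisfy 0 ≤ ℓ ≤ n−1. With n = 6 the allowed ℓ values are 0, 1, 2, 3, 4, 5, so ℓ = 8 is out of range.

Not allowed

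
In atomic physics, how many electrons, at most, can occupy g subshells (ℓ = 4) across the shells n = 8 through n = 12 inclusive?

A g subshell (ℓ = 4) exists for every n ≥ 5, so shells n = 8, 9, 10, 11, 12 each contribute one — 5 subshells.
Since each g subshell holds 2(2·4+1) = 18 electrons, the total is 5 × 18 = 90.

90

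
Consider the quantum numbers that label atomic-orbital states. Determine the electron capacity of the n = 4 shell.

32

A shell holds 2n² electrons: 2 × 4² = 2 × 16 = 32.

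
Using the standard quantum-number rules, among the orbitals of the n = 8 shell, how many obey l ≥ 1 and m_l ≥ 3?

Go through l = 0, …, 7 (the values permitted for n = 8).
Orbitals with l ≥ 1 and m_l ≥ 3, by l: l=3 → 1; l=4 → 2; l=5 → 3; l=6 → 4; l=7 → 5.
Total orbitals: 1 + 2 + 3 + 4 + 5 = 15.

15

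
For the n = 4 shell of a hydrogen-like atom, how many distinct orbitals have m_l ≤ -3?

Contributions: l=3 → 1.
Total orbitals: 1.

1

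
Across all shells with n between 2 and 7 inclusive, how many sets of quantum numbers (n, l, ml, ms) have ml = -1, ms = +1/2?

21

Count contributing orbitals for each principal shell:
n=2 → 1; n=3 → 2; n=4 → 3; n=5 → 4; n=6 → 5; n=7 → 6.
Orbitals: 1 + 2 + 3 + 4 + 5 + 6 = 21. With ms fixed to +1/2 there is one state per orbital, so 21 states.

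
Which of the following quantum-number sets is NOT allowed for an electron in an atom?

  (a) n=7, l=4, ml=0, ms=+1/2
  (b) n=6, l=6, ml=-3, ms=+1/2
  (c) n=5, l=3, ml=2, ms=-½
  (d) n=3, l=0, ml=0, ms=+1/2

(b)

(b) has l = 6 ≥ n = 6, violating 0 ≤ l ≤ n−1.
The remaining sets (a), (c), (d) satisfy all four rules.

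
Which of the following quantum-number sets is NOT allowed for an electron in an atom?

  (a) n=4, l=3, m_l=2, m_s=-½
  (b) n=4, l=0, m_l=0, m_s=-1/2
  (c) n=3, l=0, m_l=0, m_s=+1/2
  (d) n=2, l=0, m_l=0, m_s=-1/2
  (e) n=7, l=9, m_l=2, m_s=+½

(e)

(e) has l = 9 ≥ n = 7, violating 0 ≤ l ≤ n−1.
The remaining sets (a), (b), (c), (d) satisfy all four rules.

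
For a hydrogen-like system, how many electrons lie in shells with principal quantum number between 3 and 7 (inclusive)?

270

Shell n has n² orbitals: 3²=9 + 4²=16 + 5²=25 + 6²=36 + 7²=49 = 135 orbitals.
Two spin states per orbital: 2 × 135 = 270 electrons.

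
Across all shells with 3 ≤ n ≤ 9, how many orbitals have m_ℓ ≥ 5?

Work shell by shell — for each n, count the (ℓ, m_ℓ) pairs that satisfy m_ℓ ≥ 5:
n=6 → 1; n=7 → 3; n=8 → 6; n=9 → 10.
Total orbitals: 1 + 3 + 6 + 10 = 20.

20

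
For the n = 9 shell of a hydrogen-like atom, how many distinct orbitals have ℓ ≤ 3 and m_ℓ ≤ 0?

Go through ℓ = 0, …, 8 (the values permitted for n = 9).
Orbitals with ℓ ≤ 3 and m_ℓ ≤ 0, by ℓ: ℓ=0 → 1; ℓ=1 → 2; ℓ=2 → 3; ℓ=3 → 4.
Total orbitals: 1 + 2 + 3 + 4 = 10.

10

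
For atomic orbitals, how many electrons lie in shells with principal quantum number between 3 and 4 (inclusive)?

50

Shell n has n² orbitals: 3²=9 + 4²=16 = 25 orbitals.
Two spin states per orbital: 2 × 25 = 50 electrons.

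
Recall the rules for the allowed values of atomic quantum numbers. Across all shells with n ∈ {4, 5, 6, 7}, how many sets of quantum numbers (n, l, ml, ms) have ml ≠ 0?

Treat each shell separately and count matching orbitals:
n=4 → 12; n=5 → 20; n=6 → 30; n=7 → 42.
Orbitals: 12 + 20 + 30 + 42 = 104. Including both spin states (ms = ±1/2) gives 2 × 104 = 208 states.

208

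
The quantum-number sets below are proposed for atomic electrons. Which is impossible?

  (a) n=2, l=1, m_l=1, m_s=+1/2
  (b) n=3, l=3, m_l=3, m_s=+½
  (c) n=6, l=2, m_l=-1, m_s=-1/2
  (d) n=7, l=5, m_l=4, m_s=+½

(b) has l = 3 ≥ n = 3, violating 0 ≤ l ≤ n−1.
The remaining sets (a), (c), (d) satisfy all four rules.

(b)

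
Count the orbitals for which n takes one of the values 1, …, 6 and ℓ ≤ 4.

Treat each shell separately and count matching orbitals:
n=1 → 1; n=2 → 4; n=3 → 9; n=4 → 16; n=5 → 25; n=6 → 25.
Total orbitals: 1 + 4 + 9 + 16 + 25 + 25 = 80.

80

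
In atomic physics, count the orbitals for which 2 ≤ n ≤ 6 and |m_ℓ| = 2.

20

Treat each shell separately and count matching orbitals:
n=3 → 2; n=4 → 4; n=5 → 6; n=6 → 8.
Total orbitals: 2 + 4 + 6 + 8 = 20.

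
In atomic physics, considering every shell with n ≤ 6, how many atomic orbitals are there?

Total orbitals = 1² + 2² + 3² + 4² + 5² + 6² = 91.

91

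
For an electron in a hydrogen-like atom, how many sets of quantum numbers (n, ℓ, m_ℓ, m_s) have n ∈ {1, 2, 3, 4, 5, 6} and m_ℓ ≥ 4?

8

Count contributing orbitals for each principal shell:
n=5 → 1; n=6 → 3.
Orbitals: 1 + 3 = 4. Including both spin states (m_s = ±1/2) gives 2 × 4 = 8 states.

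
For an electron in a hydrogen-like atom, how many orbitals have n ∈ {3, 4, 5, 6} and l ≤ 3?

57

Work shell by shell — for each n, count the (l, ml) pairs that satisfy l ≤ 3:
n=3 → 9; n=4 → 16; n=5 → 16; n=6 → 16.
Total orbitals: 9 + 16 + 16 + 16 = 57.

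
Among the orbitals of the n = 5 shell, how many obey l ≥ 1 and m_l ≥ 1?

10

Per l-value: l=1 → 1; l=2 → 2; l=3 → 3; l=4 → 4.
Total orbitals: 1 + 2 + 3 + 4 = 10.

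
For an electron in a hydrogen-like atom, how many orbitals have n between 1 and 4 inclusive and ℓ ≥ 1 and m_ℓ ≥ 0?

Treat each shell separately and count matching orbitals:
n=2 → 2; n=3 → 5; n=4 → 9.
Total orbitals: 2 + 5 + 9 = 16.

16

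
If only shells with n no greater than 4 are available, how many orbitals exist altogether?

Total orbitals = 1² + 2² + 3² + 4² = 30.

30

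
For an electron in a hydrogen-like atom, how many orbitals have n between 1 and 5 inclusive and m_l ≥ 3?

Treat each shell separately and count matching orbitals:
n=4 → 1; n=5 → 3.
Total orbitals: 1 + 3 = 4.

4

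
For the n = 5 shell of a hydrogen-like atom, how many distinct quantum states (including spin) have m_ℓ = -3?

The (ℓ, m_ℓ) pairs meeting m_ℓ = -3 give: ℓ=3 → 1; ℓ=4 → 1.
Orbitals: 1 + 1 = 2. Each orbital carries two spin states, so 2 × 2 = 4 states.

4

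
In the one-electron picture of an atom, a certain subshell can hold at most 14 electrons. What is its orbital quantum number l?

2(2l+1) = 14 ⇒ 2l+1 = 7 ⇒ l = 3.

l = 3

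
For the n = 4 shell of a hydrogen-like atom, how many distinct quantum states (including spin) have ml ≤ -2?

6

For n = 4, l ranges over 0 … 3.
Orbitals with ml ≤ -2, by l: l=2 → 1; l=3 → 2.
Orbitals: 1 + 2 = 3. Each orbital carries two spin states, so 3 × 2 = 6 states.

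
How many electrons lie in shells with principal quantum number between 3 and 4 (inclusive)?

Shell n has n² orbitals: 3²=9 + 4²=16 = 25 orbitals.
Two spin states per orbital: 2 × 25 = 50 electrons.

50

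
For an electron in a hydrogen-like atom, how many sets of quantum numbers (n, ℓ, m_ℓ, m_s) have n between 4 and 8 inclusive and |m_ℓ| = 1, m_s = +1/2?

50

Go shell by shell, enumerating (ℓ, m_ℓ) with |m_ℓ| = 1:
n=4 → 6; n=5 → 8; n=6 → 10; n=7 → 12; n=8 → 14.
Orbitals: 6 + 8 + 10 + 12 + 14 = 50. With m_s fixed to +1/2 there is one state per orbital, so 50 states.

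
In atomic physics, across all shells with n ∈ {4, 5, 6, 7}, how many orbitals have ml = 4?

Per-shell orbital counts meeting the constraint:
n=5 → 1; n=6 → 2; n=7 → 3.
Total orbitals: 1 + 2 + 3 = 6.

6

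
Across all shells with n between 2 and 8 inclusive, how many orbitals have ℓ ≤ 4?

Work shell by shell — for each n, count the (ℓ, m_ℓ) pairs that satisfy ℓ ≤ 4:
n=2 → 4; n=3 → 9; n=4 → 16; n=5 → 25; n=6 → 25; n=7 → 25; n=8 → 25.
Total orbitals: 4 + 9 + 16 + 25 + 25 + 25 + 25 = 129.

129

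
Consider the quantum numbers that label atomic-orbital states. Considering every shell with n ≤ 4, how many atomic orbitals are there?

30

Total orbitals = 1² + 2² + 3² + 4² = 30.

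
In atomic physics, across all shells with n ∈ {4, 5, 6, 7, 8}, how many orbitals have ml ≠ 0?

160

For each n in the range, tally the orbitals obeying ml ≠ 0:
n=4 → 12; n=5 → 20; n=6 → 30; n=7 → 42; n=8 → 56.
Total orbitals: 12 + 20 + 30 + 42 + 56 = 160.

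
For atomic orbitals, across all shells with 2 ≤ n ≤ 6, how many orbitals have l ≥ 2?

70

Work shell by shell — for each n, count the (l, m_l) pairs that satisfy l ≥ 2:
n=3 → 5; n=4 → 12; n=5 → 21; n=6 → 32.
Total orbitals: 5 + 12 + 21 + 32 = 70.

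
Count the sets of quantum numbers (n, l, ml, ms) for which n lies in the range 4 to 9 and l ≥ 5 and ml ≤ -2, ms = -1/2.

50

Go shell by shell, enumerating (l, ml) with l ≥ 5 and ml ≤ -2:
n=6 → 4; n=7 → 9; n=8 → 15; n=9 → 22.
Orbitals: 4 + 9 + 15 + 22 = 50. With ms fixed to -1/2 there is one state per orbital, so 50 states.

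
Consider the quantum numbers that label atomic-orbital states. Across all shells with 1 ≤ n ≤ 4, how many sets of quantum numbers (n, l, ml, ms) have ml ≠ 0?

Go shell by shell, enumerating (l, ml) with ml ≠ 0:
n=2 → 2; n=3 → 6; n=4 → 12.
Orbitals: 2 + 6 + 12 = 20. Including both spin states (ms = ±1/2) gives 2 × 20 = 40 states.

40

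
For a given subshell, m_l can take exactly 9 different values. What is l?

m_l ranges over 2l+1 integers, so 2l+1 = 9 ⇒ l = 4.

l = 4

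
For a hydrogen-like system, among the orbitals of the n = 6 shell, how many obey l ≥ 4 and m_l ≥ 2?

7

For n = 6, l ranges over 0 … 5.
The (l, m_l) pairs meeting l ≥ 4 and m_l ≥ 2 give: l=4 → 3; l=5 → 4.
Total orbitals: 3 + 4 = 7.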